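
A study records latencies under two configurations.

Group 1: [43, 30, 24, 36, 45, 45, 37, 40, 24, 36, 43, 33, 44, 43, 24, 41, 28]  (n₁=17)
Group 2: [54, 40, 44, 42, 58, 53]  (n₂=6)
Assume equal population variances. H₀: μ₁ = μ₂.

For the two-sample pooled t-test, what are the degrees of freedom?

degrees of freedom = 21

df = n₁ + n₂ − 2 = 17 + 6 − 2 = 21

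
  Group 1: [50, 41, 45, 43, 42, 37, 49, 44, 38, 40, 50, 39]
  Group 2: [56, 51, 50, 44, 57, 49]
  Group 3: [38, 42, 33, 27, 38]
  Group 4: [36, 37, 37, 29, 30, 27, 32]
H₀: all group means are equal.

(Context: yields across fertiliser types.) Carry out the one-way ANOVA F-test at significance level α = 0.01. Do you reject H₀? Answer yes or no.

Group means [43.17, 51.17, 35.60, 32.57], grand mean 41.033
SSB = Σnᵢ(x̄ᵢ−x̄)² = 1319.552; SSW = ΣΣ(x−x̄ᵢ)² = 579.414
MSB = 1319.552/3 = 439.8508; MSW = 579.414/26 = 22.2852
F = MSB/MSW = 19.7374
df = (3, 26)
p-value (upper-tail) = 0.00000
At α=0.01: p < α → reject H₀

reject H₀: yes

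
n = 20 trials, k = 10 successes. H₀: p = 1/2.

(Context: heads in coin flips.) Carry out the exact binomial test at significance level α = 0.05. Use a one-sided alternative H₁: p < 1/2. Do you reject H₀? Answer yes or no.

Exact binomial: n=20, k=10, p₀=1/2=0.5000
P(X≤10) from Σ C(n,i)·p₀^i·(1−p₀)^(n−i)
p-value (one-sided, H₁ less) = 0.58810
At α=0.05: p ≥ α → fail to reject H₀

reject H₀: no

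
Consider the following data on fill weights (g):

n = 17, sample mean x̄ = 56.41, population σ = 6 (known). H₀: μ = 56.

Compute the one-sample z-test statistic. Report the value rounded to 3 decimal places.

test statistic = 0.282

SE = σ/√n = 6/√17 = 1.4552
z = (x̄−μ₀)/SE = (56.41−56)/1.4552 = 0.2817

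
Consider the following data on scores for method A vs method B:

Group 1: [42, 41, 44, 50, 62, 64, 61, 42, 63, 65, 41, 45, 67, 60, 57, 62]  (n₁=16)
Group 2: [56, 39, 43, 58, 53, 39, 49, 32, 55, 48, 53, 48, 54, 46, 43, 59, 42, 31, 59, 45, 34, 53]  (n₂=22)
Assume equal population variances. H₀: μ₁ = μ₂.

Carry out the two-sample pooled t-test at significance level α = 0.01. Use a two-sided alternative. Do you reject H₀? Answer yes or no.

x̄₁=54.125, s₁=10.052, n₁=16
x̄₂=47.227, s₂=8.607, n₂=22
s_p² = [15·10.052² + 21·8.607²]/36 = 85.3226
SE = √(s_p²·(1/16+1/22)) = 3.0350
t = (54.125−47.227)/3.0350 = 2.2728
df = 36
p-value (two-sided) = 0.02911
At α=0.01: p ≥ α → fail to reject H₀

reject H₀: no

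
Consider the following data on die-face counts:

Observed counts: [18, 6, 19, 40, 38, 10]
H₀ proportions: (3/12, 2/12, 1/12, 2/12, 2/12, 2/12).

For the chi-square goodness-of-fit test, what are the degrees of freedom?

df = k − 1 = 6 − 1 = 5

degrees of freedom = 5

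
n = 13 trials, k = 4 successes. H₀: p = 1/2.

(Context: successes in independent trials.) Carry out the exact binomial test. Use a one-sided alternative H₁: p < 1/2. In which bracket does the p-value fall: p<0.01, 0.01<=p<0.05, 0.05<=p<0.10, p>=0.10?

p-value bracket: p>=0.10

Exact binomial: n=13, k=4, p₀=1/2=0.5000
P(X≤4) from Σ C(n,i)·p₀^i·(1−p₀)^(n−i)
p-value (one-sided, H₁ less) = 0.13342
→ bracket: p>=0.10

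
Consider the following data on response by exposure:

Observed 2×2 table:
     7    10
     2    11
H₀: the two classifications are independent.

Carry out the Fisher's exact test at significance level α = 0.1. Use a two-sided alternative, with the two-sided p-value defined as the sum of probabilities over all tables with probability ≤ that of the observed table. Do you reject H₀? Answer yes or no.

reject H₀: no

Margins: r₁=17, r₂=13, c₁=9, c₂=21, n=30
p_obs = C(17,7)·C(13,2)/C(30,9); sum pmf over tables with pmf ≤ p_obs
p-value (two-sided) = 0.22927
At α=0.1: p ≥ α → fail to reject H₀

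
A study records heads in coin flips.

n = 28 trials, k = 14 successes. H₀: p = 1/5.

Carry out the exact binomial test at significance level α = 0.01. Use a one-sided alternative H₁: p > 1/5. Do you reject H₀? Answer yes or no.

reject H₀: yes

Exact binomial: n=28, k=14, p₀=1/5=0.2000
P(X≥14) from Σ C(n,i)·p₀^i·(1−p₀)^(n−i)
p-value (one-sided, H₁ greater) = 0.00037
At α=0.01: p < α → reject H₀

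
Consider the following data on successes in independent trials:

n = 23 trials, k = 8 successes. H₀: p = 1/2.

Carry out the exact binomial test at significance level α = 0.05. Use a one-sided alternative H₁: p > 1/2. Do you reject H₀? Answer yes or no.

reject H₀: no

Exact binomial: n=23, k=8, p₀=1/2=0.5000
P(X≥8) from Σ C(n,i)·p₀^i·(1−p₀)^(n−i)
p-value (one-sided, H₁ greater) = 0.95343
At α=0.05: p ≥ α → fail to reject H₀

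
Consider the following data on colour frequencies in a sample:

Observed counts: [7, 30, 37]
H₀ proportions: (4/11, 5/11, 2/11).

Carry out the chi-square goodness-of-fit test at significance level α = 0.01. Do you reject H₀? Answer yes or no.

n = 74; E_i = n·p_i = [26.91, 33.64, 13.45]
χ² = (7−26.91)²/26.91 + (30−33.64)²/33.64 + (37−13.45)²/13.45 = 56.3277
df = 2
p-value (upper-tail) = 0.00000
At α=0.01: p < α → reject H₀

reject H₀: yes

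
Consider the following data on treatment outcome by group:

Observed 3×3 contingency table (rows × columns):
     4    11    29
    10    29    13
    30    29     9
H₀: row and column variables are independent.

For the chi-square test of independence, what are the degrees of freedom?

degrees of freedom = 4

df = (r−1)(c−1) = (3−1)·(3−1) = 4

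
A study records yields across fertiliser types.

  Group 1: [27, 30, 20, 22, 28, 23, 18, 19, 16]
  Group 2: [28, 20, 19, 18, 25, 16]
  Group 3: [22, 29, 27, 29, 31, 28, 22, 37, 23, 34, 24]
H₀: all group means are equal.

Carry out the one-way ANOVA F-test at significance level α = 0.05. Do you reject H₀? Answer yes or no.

Group means [22.56, 21.00, 27.82], grand mean 24.423
SSB = Σnᵢ(x̄ᵢ−x̄)² = 228.488; SSW = ΣΣ(x−x̄ᵢ)² = 533.859
MSB = 228.488/2 = 114.2438; MSW = 533.859/23 = 23.2112
F = MSB/MSW = 4.9219
df = (2, 23)
p-value (upper-tail) = 0.01662
At α=0.05: p < α → reject H₀

reject H₀: yes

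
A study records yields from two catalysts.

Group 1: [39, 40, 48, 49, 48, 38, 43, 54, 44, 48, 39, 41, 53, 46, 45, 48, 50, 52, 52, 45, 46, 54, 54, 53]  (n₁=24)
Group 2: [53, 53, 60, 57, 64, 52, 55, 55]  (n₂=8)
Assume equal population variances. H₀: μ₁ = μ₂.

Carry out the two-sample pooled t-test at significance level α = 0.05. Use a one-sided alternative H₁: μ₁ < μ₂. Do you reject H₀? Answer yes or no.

reject H₀: yes

x̄₁=47.042, s₁=5.171, n₁=24
x̄₂=56.125, s₂=4.086, n₂=8
s_p² = [23·5.171² + 7·4.086²]/30 = 24.3944
SE = √(s_p²·(1/24+1/8)) = 2.0164
t = (47.042−56.125)/2.0164 = -4.5048
df = 30
p-value (one-sided, H₁ less) = 0.00005
At α=0.05: p < α → reject H₀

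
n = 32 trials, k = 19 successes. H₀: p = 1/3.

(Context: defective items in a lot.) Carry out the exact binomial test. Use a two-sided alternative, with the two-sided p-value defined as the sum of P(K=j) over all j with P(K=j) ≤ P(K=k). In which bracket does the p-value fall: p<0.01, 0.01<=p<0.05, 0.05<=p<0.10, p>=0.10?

p-value bracket: p<0.01

Exact binomial: n=32, k=19, p₀=1/3=0.3333
P(X=j) = C(n,j)·p₀^j·(1−p₀)^(n−j); p = Σ P(X=j) over j with P(X=j) ≤ P(X=19)
p-value (two-sided) = 0.00399
→ bracket: p<0.01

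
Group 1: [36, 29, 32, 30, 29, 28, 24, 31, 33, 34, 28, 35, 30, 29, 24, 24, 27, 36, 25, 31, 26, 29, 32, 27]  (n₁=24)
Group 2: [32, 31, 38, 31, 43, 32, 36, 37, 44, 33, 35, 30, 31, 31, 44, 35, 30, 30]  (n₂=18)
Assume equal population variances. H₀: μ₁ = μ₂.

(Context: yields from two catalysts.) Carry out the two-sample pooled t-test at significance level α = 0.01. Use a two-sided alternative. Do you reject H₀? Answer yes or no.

reject H₀: yes

x̄₁=29.542, s₁=3.647, n₁=24
x̄₂=34.611, s₂=4.840, n₂=18
s_p² = [23·3.647² + 17·4.840²]/40 = 17.6059
SE = √(s_p²·(1/24+1/18)) = 1.3083
t = (29.542−34.611)/1.3083 = -3.8748
df = 40
p-value (two-sided) = 0.00039
At α=0.01: p < α → reject H₀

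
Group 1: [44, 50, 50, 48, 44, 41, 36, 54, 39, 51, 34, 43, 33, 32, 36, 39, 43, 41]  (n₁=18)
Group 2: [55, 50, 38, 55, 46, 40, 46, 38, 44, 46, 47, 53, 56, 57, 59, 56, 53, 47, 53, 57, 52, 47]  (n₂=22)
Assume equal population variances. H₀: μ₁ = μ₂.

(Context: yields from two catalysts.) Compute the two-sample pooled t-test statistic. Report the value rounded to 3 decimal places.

x̄₁=42.111, s₁=6.579, n₁=18
x̄₂=49.773, s₂=6.286, n₂=22
s_p² = [17·6.579² + 21·6.286²]/38 = 41.2011
SE = √(s_p²·(1/18+1/22)) = 2.0400
t = (42.111−49.773)/2.0400 = -3.7556
df = 38

test statistic = -3.756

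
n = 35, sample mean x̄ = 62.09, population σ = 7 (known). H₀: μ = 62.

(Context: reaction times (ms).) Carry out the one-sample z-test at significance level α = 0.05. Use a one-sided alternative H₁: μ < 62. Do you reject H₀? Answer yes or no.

reject H₀: no

SE = σ/√n = 7/√35 = 1.1832
z = (x̄−μ₀)/SE = (62.09−62)/1.1832 = 0.0761
p-value (one-sided, H₁ less) = 0.53032
At α=0.05: p ≥ α → fail to reject H₀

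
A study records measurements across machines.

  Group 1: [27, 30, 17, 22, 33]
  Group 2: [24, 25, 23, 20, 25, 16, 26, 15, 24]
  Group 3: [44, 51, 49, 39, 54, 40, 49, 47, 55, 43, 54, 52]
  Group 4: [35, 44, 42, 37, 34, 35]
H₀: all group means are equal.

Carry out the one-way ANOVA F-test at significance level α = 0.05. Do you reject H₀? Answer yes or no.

reject H₀: yes

Group means [25.80, 22.00, 48.08, 37.83], grand mean 35.344
SSB = Σnᵢ(x̄ᵢ−x̄)² = 4042.669; SSW = ΣΣ(x−x̄ᵢ)² = 716.550
MSB = 4042.669/3 = 1347.5563; MSW = 716.550/28 = 25.5911
F = MSB/MSW = 52.6573
df = (3, 28)
p-value (upper-tail) = 0.00000
At α=0.05: p < α → reject H₀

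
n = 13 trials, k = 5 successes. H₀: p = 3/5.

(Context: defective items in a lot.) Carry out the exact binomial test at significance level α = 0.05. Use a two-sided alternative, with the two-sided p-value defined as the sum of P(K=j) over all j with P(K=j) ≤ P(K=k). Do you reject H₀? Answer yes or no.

Exact binomial: n=13, k=5, p₀=3/5=0.6000
P(X=j) = C(n,j)·p₀^j·(1−p₀)^(n−j); p = Σ P(X=j) over j with P(X=j) ≤ P(X=5)
p-value (two-sided) = 0.15557
At α=0.05: p ≥ α → fail to reject H₀

reject H₀: no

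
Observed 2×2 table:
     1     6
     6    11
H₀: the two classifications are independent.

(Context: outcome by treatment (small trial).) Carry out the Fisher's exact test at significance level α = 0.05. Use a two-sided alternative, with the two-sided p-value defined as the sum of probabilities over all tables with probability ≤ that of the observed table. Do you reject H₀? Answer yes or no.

reject H₀: no

Margins: r₁=7, r₂=17, c₁=7, c₂=17, n=24
p_obs = C(7,1)·C(17,6)/C(24,7); sum pmf over tables with pmf ≤ p_obs
p-value (two-sided) = 0.62454
At α=0.05: p ≥ α → fail to reject H₀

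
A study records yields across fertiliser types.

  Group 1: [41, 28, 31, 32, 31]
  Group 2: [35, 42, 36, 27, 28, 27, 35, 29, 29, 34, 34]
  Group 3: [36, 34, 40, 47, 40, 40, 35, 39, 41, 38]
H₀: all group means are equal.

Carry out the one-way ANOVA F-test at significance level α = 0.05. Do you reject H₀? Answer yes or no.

Group means [32.60, 32.36, 39.00], grand mean 34.962
SSB = Σnᵢ(x̄ᵢ−x̄)² = 265.216; SSW = ΣΣ(x−x̄ᵢ)² = 443.745
MSB = 265.216/2 = 132.6080; MSW = 443.745/23 = 19.2933
F = MSB/MSW = 6.8733
df = (2, 23)
p-value (upper-tail) = 0.00457
At α=0.05: p < α → reject H₀

reject H₀: yes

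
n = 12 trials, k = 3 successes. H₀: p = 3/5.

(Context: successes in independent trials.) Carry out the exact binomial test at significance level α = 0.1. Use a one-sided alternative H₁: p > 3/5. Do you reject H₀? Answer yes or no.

reject H₀: no

Exact binomial: n=12, k=3, p₀=3/5=0.6000
P(X≥3) from Σ C(n,i)·p₀^i·(1−p₀)^(n−i)
p-value (one-sided, H₁ greater) = 0.99719
At α=0.1: p ≥ α → fail to reject H₀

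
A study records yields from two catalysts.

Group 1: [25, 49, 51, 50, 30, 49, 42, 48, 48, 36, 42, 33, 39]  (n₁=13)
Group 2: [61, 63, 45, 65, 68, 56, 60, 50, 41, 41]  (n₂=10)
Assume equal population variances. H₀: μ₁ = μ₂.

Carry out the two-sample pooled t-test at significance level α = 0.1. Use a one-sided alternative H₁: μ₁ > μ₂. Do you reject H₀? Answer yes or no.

reject H₀: no

x̄₁=41.692, s₁=8.528, n₁=13
x̄₂=55.000, s₂=10.066, n₂=10
s_p² = [12·8.528² + 9·10.066²]/21 = 84.9890
SE = √(s_p²·(1/13+1/10)) = 3.8777
t = (41.692−55.000)/3.8777 = -3.4319
df = 21
p-value (one-sided, H₁ greater) = 0.99875
At α=0.1: p ≥ α → fail to reject H₀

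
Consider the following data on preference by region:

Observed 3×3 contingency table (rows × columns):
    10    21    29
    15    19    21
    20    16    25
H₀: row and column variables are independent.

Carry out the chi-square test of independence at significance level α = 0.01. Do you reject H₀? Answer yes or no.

reject H₀: no

Row totals [60, 55, 61], col totals [45, 56, 75], n=176
χ² = (10−15.34)²/15.34 + (21−19.09)²/19.09 + (29−25.57)²/25.57 + (15−14.06)²/14.06 + (19−17.50)²/17.50 + (21−23.44)²/23.44 + (20−15.60)²/15.60 + (16−19.41)²/19.41 + (25−25.99)²/25.99 = 4.8356
df = 4
p-value (upper-tail) = 0.30459
At α=0.01: p ≥ α → fail to reject H₀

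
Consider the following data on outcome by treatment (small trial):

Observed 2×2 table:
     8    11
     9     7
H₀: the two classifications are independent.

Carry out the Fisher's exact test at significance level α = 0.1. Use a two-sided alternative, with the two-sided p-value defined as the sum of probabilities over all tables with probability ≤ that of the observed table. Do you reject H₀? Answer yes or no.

Margins: r₁=19, r₂=16, c₁=17, c₂=18, n=35
p_obs = C(19,8)·C(16,9)/C(35,17); sum pmf over tables with pmf ≤ p_obs
p-value (two-sided) = 0.50509
At α=0.1: p ≥ α → fail to reject H₀

reject H₀: no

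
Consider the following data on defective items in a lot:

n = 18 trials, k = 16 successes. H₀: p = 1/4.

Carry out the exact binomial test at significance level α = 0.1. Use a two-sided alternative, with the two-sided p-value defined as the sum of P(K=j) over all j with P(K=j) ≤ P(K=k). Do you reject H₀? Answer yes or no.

reject H₀: yes

Exact binomial: n=18, k=16, p₀=1/4=0.2500
P(X=j) = C(n,j)·p₀^j·(1−p₀)^(n−j); p = Σ P(X=j) over j with P(X=j) ≤ P(X=16)
p-value (two-sided) = 0.00000
At α=0.1: p < α → reject H₀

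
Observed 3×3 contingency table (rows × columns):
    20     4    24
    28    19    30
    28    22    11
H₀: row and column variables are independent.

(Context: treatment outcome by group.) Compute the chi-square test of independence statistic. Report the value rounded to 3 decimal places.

test statistic = 17.781

Row totals [48, 77, 61], col totals [76, 45, 65], n=186
χ² = (20−19.61)²/19.61 + (4−11.61)²/11.61 + (24−16.77)²/16.77 + (28−31.46)²/31.46 + (19−18.63)²/18.63 + (30−26.91)²/26.91 + (28−24.92)²/24.92 + (22−14.76)²/14.76 + (11−21.32)²/21.32 = 17.7810
df = 4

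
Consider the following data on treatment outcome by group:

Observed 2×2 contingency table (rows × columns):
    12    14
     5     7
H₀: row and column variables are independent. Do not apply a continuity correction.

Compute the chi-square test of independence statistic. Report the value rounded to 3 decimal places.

test statistic = 0.067

Row totals [26, 12], col totals [17, 21], n=38
χ² = (12−11.63)²/11.63 + (14−14.37)²/14.37 + (5−5.37)²/5.37 + (7−6.63)²/6.63 = 0.0669
df = 1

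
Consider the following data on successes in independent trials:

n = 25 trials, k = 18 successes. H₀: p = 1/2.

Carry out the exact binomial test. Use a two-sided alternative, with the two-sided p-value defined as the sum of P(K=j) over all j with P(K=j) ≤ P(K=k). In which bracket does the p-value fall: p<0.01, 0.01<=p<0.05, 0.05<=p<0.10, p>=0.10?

Exact binomial: n=25, k=18, p₀=1/2=0.5000
P(X=j) = C(n,j)·p₀^j·(1−p₀)^(n−j); p = Σ P(X=j) over j with P(X=j) ≤ P(X=18)
p-value (two-sided) = 0.04329
→ bracket: 0.01<=p<0.05

p-value bracket: 0.01<=p<0.05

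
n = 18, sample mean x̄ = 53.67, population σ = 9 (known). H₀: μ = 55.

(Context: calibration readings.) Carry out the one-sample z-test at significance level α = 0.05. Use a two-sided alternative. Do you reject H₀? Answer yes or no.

SE = σ/√n = 9/√18 = 2.1213
z = (x̄−μ₀)/SE = (53.67−55)/2.1213 = -0.6270
p-value (two-sided) = 0.53068
At α=0.05: p ≥ α → fail to reject H₀

reject H₀: no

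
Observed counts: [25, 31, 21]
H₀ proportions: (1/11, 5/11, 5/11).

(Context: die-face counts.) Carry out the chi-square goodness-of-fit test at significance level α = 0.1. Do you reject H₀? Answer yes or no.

reject H₀: yes

n = 77; E_i = n·p_i = [7.00, 35.00, 35.00]
χ² = (25−7.00)²/7.00 + (31−35.00)²/35.00 + (21−35.00)²/35.00 = 52.3429
df = 2
p-value (upper-tail) = 0.00000
At α=0.1: p < α → reject H₀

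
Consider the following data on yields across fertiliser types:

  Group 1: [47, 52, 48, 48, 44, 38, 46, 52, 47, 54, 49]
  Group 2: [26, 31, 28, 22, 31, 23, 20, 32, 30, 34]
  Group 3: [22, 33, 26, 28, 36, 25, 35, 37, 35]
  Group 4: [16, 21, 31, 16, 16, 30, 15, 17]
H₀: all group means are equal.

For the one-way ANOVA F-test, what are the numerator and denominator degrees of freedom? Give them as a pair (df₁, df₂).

k = 4 groups, N = 38 total
df = (k−1, N−k) = (4−1, 38−4) = (3, 34)

degrees of freedom = [3, 34]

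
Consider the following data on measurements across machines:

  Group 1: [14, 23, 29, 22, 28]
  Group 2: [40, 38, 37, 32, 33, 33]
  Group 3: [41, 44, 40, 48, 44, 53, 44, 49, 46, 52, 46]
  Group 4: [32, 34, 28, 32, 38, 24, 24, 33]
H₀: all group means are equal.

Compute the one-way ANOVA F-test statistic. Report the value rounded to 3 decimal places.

Group means [23.20, 35.50, 46.09, 30.62], grand mean 36.033
SSB = Σnᵢ(x̄ᵢ−x̄)² = 2171.883; SSW = ΣΣ(x−x̄ᵢ)² = 537.084
MSB = 2171.883/3 = 723.9609; MSW = 537.084/26 = 20.6571
F = MSB/MSW = 35.0466
df = (3, 26)

test statistic = 35.047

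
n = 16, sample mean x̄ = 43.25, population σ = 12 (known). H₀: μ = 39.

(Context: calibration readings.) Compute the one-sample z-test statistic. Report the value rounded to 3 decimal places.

SE = σ/√n = 12/√16 = 3.0000
z = (x̄−μ₀)/SE = (43.25−39)/3.0000 = 1.4167

test statistic = 1.417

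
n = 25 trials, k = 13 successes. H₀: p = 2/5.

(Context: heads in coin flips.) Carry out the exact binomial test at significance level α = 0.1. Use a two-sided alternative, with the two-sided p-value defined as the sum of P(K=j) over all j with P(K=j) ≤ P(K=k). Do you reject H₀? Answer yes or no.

reject H₀: no

Exact binomial: n=25, k=13, p₀=2/5=0.4000
P(X=j) = C(n,j)·p₀^j·(1−p₀)^(n−j); p = Σ P(X=j) over j with P(X=j) ≤ P(X=13)
p-value (two-sided) = 0.22733
At α=0.1: p ≥ α → fail to reject H₀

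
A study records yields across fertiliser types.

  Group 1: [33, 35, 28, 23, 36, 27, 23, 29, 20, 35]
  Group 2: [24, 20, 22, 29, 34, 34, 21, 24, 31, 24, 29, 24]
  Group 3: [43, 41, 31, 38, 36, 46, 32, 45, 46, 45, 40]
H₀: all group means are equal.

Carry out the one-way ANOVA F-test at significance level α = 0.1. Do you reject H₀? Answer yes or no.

Group means [28.90, 26.33, 40.27], grand mean 31.758
SSB = Σnᵢ(x̄ᵢ−x̄)² = 1232.312; SSW = ΣΣ(x−x̄ᵢ)² = 853.748
MSB = 1232.312/2 = 616.1561; MSW = 853.748/30 = 28.4583
F = MSB/MSW = 21.6512
df = (2, 30)
p-value (upper-tail) = 0.00000
At α=0.1: p < α → reject H₀

reject H₀: yes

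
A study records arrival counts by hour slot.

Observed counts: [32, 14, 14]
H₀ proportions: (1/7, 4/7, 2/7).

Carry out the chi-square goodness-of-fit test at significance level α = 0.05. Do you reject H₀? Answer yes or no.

reject H₀: yes

n = 60; E_i = n·p_i = [8.57, 34.29, 17.14]
χ² = (32−8.57)²/8.57 + (14−34.29)²/34.29 + (14−17.14)²/17.14 = 76.6167
df = 2
p-value (upper-tail) = 0.00000
At α=0.05: p < α → reject H₀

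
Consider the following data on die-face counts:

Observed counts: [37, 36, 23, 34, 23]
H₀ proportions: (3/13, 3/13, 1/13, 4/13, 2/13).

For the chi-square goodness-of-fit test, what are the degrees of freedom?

df = k − 1 = 5 − 1 = 4

degrees of freedom = 4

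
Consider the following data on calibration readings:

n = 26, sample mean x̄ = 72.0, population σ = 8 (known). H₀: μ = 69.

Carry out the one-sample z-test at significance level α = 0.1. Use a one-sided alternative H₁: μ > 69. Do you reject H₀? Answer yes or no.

SE = σ/√n = 8/√26 = 1.5689
z = (x̄−μ₀)/SE = (72.0−69)/1.5689 = 1.9121
p-value (one-sided, H₁ greater) = 0.02793
At α=0.1: p < α → reject H₀

reject H₀: yes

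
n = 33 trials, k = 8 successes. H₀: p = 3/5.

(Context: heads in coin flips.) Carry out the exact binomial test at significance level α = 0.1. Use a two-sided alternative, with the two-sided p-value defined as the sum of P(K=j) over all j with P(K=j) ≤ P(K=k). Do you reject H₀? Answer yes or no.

Exact binomial: n=33, k=8, p₀=3/5=0.6000
P(X=j) = C(n,j)·p₀^j·(1−p₀)^(n−j); p = Σ P(X=j) over j with P(X=j) ≤ P(X=8)
p-value (two-sided) = 0.00005
At α=0.1: p < α → reject H₀

reject H₀: yes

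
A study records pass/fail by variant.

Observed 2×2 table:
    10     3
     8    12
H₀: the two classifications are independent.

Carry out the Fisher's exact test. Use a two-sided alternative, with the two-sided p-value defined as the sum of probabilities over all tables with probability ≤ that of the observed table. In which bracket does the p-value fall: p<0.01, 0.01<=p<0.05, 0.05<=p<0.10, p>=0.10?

Margins: r₁=13, r₂=20, c₁=18, c₂=15, n=33
p_obs = C(13,10)·C(20,8)/C(33,18); sum pmf over tables with pmf ≤ p_obs
p-value (two-sided) = 0.07244
→ bracket: 0.05<=p<0.10

p-value bracket: 0.05<=p<0.10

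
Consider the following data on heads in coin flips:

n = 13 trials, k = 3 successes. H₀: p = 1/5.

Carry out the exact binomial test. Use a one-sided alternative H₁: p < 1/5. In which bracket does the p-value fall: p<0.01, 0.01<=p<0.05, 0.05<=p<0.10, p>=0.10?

Exact binomial: n=13, k=3, p₀=1/5=0.2000
P(X≤3) from Σ C(n,i)·p₀^i·(1−p₀)^(n−i)
p-value (one-sided, H₁ less) = 0.74732
→ bracket: p>=0.10

p-value bracket: p>=0.10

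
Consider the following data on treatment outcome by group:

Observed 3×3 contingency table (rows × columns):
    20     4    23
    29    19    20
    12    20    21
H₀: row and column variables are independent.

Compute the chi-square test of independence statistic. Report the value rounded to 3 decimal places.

Row totals [47, 68, 53], col totals [61, 43, 64], n=168
χ² = (20−17.07)²/17.07 + (4−12.03)²/12.03 + (23−17.90)²/17.90 + (29−24.69)²/24.69 + (19−17.40)²/17.40 + (20−25.90)²/25.90 + (12−19.24)²/19.24 + (20−13.57)²/13.57 + (21−20.19)²/20.19 = 15.3702
df = 4

test statistic = 15.370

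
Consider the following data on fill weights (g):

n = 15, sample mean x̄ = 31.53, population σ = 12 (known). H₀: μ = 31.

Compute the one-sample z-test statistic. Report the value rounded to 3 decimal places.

SE = σ/√n = 12/√15 = 3.0984
z = (x̄−μ₀)/SE = (31.53−31)/3.0984 = 0.1711

test statistic = 0.171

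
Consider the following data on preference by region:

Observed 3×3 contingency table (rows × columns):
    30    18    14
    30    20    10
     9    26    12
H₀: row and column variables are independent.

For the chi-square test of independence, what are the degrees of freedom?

degrees of freedom = 4

df = (r−1)(c−1) = (3−1)·(3−1) = 4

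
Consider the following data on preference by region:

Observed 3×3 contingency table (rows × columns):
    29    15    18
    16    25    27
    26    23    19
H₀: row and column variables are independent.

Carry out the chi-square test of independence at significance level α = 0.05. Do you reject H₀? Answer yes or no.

reject H₀: no

Row totals [62, 68, 68], col totals [71, 63, 64], n=198
χ² = (29−22.23)²/22.23 + (15−19.73)²/19.73 + (18−20.04)²/20.04 + (16−24.38)²/24.38 + (25−21.64)²/21.64 + (27−21.98)²/21.98 + (26−24.38)²/24.38 + (23−21.64)²/21.64 + (19−21.98)²/21.98 = 8.5498
df = 4
p-value (upper-tail) = 0.07339
At α=0.05: p ≥ α → fail to reject H₀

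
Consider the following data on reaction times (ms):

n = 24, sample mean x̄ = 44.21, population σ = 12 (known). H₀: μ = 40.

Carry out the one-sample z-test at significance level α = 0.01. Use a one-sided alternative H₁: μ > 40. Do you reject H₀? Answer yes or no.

reject H₀: no

SE = σ/√n = 12/√24 = 2.4495
z = (x̄−μ₀)/SE = (44.21−40)/2.4495 = 1.7187
p-value (one-sided, H₁ greater) = 0.04283
At α=0.01: p ≥ α → fail to reject H₀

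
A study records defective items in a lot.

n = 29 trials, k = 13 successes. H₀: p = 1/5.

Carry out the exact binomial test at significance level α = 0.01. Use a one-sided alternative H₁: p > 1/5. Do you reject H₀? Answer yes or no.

Exact binomial: n=29, k=13, p₀=1/5=0.2000
P(X≥13) from Σ C(n,i)·p₀^i·(1−p₀)^(n−i)
p-value (one-sided, H₁ greater) = 0.00215
At α=0.01: p < α → reject H₀

reject H₀: yes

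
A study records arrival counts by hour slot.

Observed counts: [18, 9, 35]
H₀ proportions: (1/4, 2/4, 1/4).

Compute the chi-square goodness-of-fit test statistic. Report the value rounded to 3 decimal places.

test statistic = 40.548

n = 62; E_i = n·p_i = [15.50, 31.00, 15.50]
χ² = (18−15.50)²/15.50 + (9−31.00)²/31.00 + (35−15.50)²/15.50 = 40.5484
df = 2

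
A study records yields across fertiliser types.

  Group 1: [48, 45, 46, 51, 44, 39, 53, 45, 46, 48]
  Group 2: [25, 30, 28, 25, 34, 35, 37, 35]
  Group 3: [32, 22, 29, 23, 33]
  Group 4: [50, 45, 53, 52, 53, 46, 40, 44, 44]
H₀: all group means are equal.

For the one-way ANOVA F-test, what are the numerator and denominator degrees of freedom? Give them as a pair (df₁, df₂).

k = 4 groups, N = 32 total
df = (k−1, N−k) = (4−1, 32−4) = (3, 28)

degrees of freedom = [3, 28]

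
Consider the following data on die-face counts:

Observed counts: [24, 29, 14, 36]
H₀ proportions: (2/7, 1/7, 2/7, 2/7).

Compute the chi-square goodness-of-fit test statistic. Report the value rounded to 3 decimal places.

test statistic = 24.427

n = 103; E_i = n·p_i = [29.43, 14.71, 29.43, 29.43]
χ² = (24−29.43)²/29.43 + (29−14.71)²/14.71 + (14−29.43)²/29.43 + (36−29.43)²/29.43 = 24.4272
df = 3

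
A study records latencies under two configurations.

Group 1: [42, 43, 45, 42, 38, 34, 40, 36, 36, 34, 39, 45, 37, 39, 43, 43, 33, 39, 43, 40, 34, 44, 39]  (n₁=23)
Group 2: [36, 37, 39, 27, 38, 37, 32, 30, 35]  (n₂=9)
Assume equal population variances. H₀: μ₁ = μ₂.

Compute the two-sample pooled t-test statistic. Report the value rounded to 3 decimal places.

test statistic = 3.269

x̄₁=39.478, s₁=3.752, n₁=23
x̄₂=34.556, s₂=4.035, n₂=9
s_p² = [22·3.752² + 8·4.035²]/30 = 14.6654
SE = √(s_p²·(1/23+1/9)) = 1.5057
t = (39.478−34.556)/1.5057 = 3.2694
df = 30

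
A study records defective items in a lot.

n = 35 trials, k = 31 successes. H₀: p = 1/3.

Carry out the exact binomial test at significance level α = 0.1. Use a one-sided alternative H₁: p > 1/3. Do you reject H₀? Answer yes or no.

Exact binomial: n=35, k=31, p₀=1/3=0.3333
P(X≥31) from Σ C(n,i)·p₀^i·(1−p₀)^(n−i)
p-value (one-sided, H₁ greater) = 0.00000
At α=0.1: p < α → reject H₀

reject H₀: yes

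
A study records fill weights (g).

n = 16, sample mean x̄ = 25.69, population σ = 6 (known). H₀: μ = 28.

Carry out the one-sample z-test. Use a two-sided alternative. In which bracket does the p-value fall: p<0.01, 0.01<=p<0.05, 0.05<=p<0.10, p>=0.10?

p-value bracket: p>=0.10

SE = σ/√n = 6/√16 = 1.5000
z = (x̄−μ₀)/SE = (25.69−28)/1.5000 = -1.5400
p-value (two-sided) = 0.12356
→ bracket: p>=0.10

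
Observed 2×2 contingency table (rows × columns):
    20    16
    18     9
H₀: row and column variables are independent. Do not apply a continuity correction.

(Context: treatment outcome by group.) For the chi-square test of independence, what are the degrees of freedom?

degrees of freedom = 1

df = (r−1)(c−1) = (2−1)·(2−1) = 1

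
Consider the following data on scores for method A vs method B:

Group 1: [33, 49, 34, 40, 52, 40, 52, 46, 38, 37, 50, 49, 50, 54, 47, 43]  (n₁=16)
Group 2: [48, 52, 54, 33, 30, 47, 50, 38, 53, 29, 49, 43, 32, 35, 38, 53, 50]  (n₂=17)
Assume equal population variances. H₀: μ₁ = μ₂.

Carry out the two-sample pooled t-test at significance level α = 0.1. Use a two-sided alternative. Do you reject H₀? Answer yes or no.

reject H₀: no

x̄₁=44.625, s₁=6.811, n₁=16
x̄₂=43.176, s₂=8.932, n₂=17
s_p² = [15·6.811² + 16·8.932²]/31 = 63.6200
SE = √(s_p²·(1/16+1/17)) = 2.7782
t = (44.625−43.176)/2.7782 = 0.5214
df = 31
p-value (two-sided) = 0.60580
At α=0.1: p ≥ α → fail to reject H₀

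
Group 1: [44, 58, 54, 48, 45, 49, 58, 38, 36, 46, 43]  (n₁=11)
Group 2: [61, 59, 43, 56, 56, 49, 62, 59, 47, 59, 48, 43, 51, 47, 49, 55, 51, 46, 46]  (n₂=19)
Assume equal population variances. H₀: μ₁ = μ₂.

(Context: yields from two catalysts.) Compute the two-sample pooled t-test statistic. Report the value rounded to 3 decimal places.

test statistic = -1.908

x̄₁=47.182, s₁=7.264, n₁=11
x̄₂=51.947, s₂=6.187, n₂=19
s_p² = [10·7.264² + 18·6.187²]/28 = 43.4494
SE = √(s_p²·(1/11+1/19)) = 2.4974
t = (47.182−51.947)/2.4974 = -1.9082
df = 28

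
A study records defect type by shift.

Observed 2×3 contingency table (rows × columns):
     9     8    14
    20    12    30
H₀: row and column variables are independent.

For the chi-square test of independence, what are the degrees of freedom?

df = (r−1)(c−1) = (2−1)·(3−1) = 2

degrees of freedom = 2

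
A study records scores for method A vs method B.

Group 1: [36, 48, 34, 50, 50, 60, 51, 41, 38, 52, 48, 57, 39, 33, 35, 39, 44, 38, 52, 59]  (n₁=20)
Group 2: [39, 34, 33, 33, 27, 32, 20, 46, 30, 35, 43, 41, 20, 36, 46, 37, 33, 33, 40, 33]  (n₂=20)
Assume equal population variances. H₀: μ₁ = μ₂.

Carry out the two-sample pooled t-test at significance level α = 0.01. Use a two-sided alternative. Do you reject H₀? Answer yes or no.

reject H₀: yes

x̄₁=45.200, s₁=8.581, n₁=20
x̄₂=34.550, s₂=7.082, n₂=20
s_p² = [19·8.581² + 19·7.082²]/38 = 61.8987
SE = √(s_p²·(1/20+1/20)) = 2.4879
t = (45.200−34.550)/2.4879 = 4.2806
df = 38
p-value (two-sided) = 0.00012
At α=0.01: p < α → reject H₀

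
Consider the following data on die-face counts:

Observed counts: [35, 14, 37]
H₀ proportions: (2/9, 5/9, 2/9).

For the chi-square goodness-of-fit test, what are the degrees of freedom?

degrees of freedom = 2

df = k − 1 = 3 − 1 = 2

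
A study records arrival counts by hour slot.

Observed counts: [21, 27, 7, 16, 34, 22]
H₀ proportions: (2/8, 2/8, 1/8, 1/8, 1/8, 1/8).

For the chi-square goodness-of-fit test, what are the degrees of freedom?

degrees of freedom = 5

df = k − 1 = 6 − 1 = 5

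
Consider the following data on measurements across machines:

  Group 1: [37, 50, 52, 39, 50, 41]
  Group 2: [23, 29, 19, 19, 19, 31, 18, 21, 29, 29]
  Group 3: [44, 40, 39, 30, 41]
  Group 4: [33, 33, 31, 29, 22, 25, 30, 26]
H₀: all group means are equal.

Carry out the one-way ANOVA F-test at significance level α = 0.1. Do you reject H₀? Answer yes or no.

Group means [44.83, 23.70, 38.80, 28.62], grand mean 32.034
SSB = Σnᵢ(x̄ᵢ−x̄)² = 1999.357; SSW = ΣΣ(x−x̄ᵢ)² = 679.608
MSB = 1999.357/3 = 666.4524; MSW = 679.608/25 = 27.1843
F = MSB/MSW = 24.5160
df = (3, 25)
p-value (upper-tail) = 0.00000
At α=0.1: p < α → reject H₀

reject H₀: yes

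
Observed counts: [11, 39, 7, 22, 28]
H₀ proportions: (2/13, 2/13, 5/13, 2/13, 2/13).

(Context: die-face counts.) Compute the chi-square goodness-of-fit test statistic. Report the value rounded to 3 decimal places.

test statistic = 70.966

n = 107; E_i = n·p_i = [16.46, 16.46, 41.15, 16.46, 16.46]
χ² = (11−16.46)²/16.46 + (39−16.46)²/16.46 + (7−41.15)²/41.15 + (22−16.46)²/16.46 + (28−16.46)²/16.46 = 70.9664
df = 4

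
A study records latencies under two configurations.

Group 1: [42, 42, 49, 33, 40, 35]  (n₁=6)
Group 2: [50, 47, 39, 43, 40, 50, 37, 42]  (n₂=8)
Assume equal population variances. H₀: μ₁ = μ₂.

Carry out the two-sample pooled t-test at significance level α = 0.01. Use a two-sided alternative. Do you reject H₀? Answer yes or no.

x̄₁=40.167, s₁=5.707, n₁=6
x̄₂=43.500, s₂=4.986, n₂=8
s_p² = [5·5.707² + 7·4.986²]/12 = 28.0694
SE = √(s_p²·(1/6+1/8)) = 2.8613
t = (40.167−43.500)/2.8613 = -1.1650
df = 12
p-value (two-sided) = 0.26666
At α=0.01: p ≥ α → fail to reject H₀

reject H₀: no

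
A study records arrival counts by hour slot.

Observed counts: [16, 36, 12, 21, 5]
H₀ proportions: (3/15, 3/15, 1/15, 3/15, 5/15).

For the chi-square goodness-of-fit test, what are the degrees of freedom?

df = k − 1 = 5 − 1 = 4

degrees of freedom = 4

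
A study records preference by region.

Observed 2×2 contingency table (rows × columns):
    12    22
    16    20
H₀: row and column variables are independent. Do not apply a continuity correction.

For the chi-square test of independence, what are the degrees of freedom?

df = (r−1)(c−1) = (2−1)·(2−1) = 1

degrees of freedom = 1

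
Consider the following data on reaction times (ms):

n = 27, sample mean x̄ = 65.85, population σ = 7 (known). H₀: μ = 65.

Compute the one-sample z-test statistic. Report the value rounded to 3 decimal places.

test statistic = 0.631

SE = σ/√n = 7/√27 = 1.3472
z = (x̄−μ₀)/SE = (65.85−65)/1.3472 = 0.6310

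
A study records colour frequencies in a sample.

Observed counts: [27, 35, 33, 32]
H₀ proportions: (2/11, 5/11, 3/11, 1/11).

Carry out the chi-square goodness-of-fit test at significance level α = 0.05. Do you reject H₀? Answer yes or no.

reject H₀: yes

n = 127; E_i = n·p_i = [23.09, 57.73, 34.64, 11.55]
χ² = (27−23.09)²/23.09 + (35−57.73)²/57.73 + (33−34.64)²/34.64 + (32−11.55)²/11.55 = 45.9252
df = 3
p-value (upper-tail) = 0.00000
At α=0.05: p < α → reject H₀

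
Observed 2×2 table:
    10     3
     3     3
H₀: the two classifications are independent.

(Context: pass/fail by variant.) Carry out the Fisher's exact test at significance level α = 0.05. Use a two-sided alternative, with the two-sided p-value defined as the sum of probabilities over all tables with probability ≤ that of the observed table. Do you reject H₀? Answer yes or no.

Margins: r₁=13, r₂=6, c₁=13, c₂=6, n=19
p_obs = C(13,10)·C(6,3)/C(19,13); sum pmf over tables with pmf ≤ p_obs
p-value (two-sided) = 0.32010
At α=0.05: p ≥ α → fail to reject H₀

reject H₀: no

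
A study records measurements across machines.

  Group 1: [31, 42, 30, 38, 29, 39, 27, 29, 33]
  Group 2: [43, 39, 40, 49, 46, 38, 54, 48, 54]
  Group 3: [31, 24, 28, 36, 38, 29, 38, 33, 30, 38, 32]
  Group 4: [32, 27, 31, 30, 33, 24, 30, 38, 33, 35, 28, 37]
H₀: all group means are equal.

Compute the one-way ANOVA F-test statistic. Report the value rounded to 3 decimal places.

test statistic = 17.046

Group means [33.11, 45.67, 32.45, 31.50], grand mean 35.220
SSB = Σnᵢ(x̄ᵢ−x̄)² = 1272.408; SSW = ΣΣ(x−x̄ᵢ)² = 920.616
MSB = 1272.408/3 = 424.1361; MSW = 920.616/37 = 24.8815
F = MSB/MSW = 17.0462
df = (3, 37)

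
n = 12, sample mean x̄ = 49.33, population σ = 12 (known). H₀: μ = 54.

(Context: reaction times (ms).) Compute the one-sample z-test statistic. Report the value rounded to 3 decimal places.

SE = σ/√n = 12/√12 = 3.4641
z = (x̄−μ₀)/SE = (49.33−54)/3.4641 = -1.3481

test statistic = -1.348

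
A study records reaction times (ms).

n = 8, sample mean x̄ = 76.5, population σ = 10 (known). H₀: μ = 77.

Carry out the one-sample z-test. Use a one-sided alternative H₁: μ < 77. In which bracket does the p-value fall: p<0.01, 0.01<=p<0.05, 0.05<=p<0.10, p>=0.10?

SE = σ/√n = 10/√8 = 3.5355
z = (x̄−μ₀)/SE = (76.5−77)/3.5355 = -0.1414
p-value (one-sided, H₁ less) = 0.44377
→ bracket: p>=0.10

p-value bracket: p>=0.10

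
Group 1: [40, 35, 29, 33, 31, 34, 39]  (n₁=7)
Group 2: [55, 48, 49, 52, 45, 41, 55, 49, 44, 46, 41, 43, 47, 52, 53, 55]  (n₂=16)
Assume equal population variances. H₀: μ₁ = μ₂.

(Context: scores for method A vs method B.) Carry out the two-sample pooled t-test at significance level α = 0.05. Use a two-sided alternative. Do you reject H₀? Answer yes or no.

x̄₁=34.429, s₁=3.994, n₁=7
x̄₂=48.438, s₂=4.871, n₂=16
s_p² = [6·3.994² + 15·4.871²]/21 = 21.5072
SE = √(s_p²·(1/7+1/16)) = 2.1016
t = (34.429−48.438)/2.1016 = -6.6659
df = 21
p-value (two-sided) = 0.00000
At α=0.05: p < α → reject H₀

reject H₀: yes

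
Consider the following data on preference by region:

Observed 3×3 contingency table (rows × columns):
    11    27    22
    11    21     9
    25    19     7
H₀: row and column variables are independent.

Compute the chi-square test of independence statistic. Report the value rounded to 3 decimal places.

test statistic = 15.736

Row totals [60, 41, 51], col totals [47, 67, 38], n=152
χ² = (11−18.55)²/18.55 + (27−26.45)²/26.45 + (22−15.00)²/15.00 + (11−12.68)²/12.68 + (21−18.07)²/18.07 + (9−10.25)²/10.25 + (25−15.77)²/15.77 + (19−22.48)²/22.48 + (7−12.75)²/12.75 = 15.7361
df = 4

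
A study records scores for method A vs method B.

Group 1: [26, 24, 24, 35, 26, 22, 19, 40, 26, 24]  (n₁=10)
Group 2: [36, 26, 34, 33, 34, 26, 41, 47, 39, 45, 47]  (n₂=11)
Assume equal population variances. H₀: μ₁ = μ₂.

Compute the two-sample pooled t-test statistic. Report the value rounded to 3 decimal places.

x̄₁=26.600, s₁=6.240, n₁=10
x̄₂=37.091, s₂=7.489, n₂=11
s_p² = [9·6.240² + 10·7.489²]/19 = 47.9636
SE = √(s_p²·(1/10+1/11)) = 3.0260
t = (26.600−37.091)/3.0260 = -3.4669
df = 19

test statistic = -3.467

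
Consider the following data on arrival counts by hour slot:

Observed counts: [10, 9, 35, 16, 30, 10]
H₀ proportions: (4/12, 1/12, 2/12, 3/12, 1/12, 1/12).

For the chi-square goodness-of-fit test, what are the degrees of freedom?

df = k − 1 = 6 − 1 = 5

degrees of freedom = 5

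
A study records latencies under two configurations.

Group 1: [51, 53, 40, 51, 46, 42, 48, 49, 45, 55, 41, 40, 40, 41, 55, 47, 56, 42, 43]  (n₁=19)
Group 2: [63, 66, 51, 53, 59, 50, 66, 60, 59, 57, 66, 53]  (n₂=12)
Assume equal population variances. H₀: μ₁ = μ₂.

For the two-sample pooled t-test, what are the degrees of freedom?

df = n₁ + n₂ − 2 = 19 + 12 − 2 = 29

degrees of freedom = 29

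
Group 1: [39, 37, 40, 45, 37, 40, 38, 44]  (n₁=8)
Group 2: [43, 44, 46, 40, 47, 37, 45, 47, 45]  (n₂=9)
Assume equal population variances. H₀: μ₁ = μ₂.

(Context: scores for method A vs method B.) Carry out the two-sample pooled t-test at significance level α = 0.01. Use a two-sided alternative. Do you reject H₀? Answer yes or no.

x̄₁=40.000, s₁=3.024, n₁=8
x̄₂=43.778, s₂=3.346, n₂=9
s_p² = [7·3.024² + 8·3.346²]/15 = 10.2370
SE = √(s_p²·(1/8+1/9)) = 1.5547
t = (40.000−43.778)/1.5547 = -2.4299
df = 15
p-value (two-sided) = 0.02813
At α=0.01: p ≥ α → fail to reject H₀

reject H₀: no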